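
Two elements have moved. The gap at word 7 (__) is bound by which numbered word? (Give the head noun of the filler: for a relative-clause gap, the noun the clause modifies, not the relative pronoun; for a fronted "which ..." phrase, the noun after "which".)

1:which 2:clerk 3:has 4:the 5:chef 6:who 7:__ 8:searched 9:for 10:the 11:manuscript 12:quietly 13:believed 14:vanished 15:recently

The marked gap is inside the relative clause, the subject of "searched".
Its filler is the head noun "chef" (via "who"), at word 5.
(The other dependency links word 2 to a gap after word 13.)

5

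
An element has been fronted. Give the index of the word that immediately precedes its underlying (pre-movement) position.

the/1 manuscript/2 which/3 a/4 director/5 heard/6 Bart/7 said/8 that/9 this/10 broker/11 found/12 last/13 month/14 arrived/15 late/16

12

The displaced element is "the manuscript" (word 2).
It is linked across 2 clause boundaries (Ø → that).
It functions as the direct object of "found", so the gap sits immediately after word 12 ("found").
Base order: A director heard Bart said that this broker found the manuscript last month.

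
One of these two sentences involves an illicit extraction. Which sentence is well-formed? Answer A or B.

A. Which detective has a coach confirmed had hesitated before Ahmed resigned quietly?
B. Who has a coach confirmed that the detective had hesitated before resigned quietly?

A

In B, the wh-phrase is extracted from inside an adjunct island (introduced by "before"), which blocks movement.
In A, the extraction path crosses only that-complement boundaries, which are transparent.
So A is grammatical.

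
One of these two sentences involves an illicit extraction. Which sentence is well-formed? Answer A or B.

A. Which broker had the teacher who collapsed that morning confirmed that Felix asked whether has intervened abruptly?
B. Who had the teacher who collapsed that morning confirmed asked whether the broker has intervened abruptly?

In A, the wh-phrase is extracted from inside a wh-island (introduced by "whether"), which blocks movement.
In B, the extraction path crosses only that-complement boundaries, which are transparent.
So B is grammatical.

B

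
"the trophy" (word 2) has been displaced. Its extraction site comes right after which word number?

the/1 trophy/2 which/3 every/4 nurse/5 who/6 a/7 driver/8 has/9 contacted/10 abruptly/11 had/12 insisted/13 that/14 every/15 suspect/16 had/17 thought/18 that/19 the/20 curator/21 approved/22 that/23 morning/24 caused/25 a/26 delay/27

The displaced element is "the trophy" (word 2).
It is linked across 2 clause boundaries (that → that).
It functions as the direct object of "approved", so the gap sits immediately after word 22 ("approved").
Base order: Every nurse who a driver has contacted abruptly had insisted that every suspect had thought that the curator approved the trophy that morning.

22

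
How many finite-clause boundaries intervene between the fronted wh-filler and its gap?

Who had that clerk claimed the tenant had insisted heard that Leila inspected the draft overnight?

2

"who" is extracted from the subject of "heard".
Boundaries crossed, outermost first: [Ø], [Ø] — 2 in total.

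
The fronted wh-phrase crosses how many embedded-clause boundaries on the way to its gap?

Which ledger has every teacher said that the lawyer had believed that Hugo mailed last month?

"which ledger" is extracted from the object of "mailed".
Boundaries crossed, outermost first: [that], [that] — 2 in total.

2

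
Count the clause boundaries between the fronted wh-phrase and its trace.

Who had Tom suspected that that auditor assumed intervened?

"who" is extracted from the subject of "intervened".
Boundaries crossed, outermost first: [that], [Ø] — 2 in total.

2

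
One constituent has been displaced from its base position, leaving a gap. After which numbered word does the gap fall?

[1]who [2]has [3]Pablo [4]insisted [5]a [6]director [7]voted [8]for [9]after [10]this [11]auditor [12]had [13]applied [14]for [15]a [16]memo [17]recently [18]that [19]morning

The displaced element is "who" (word 1).
It is linked across 1 clause boundary (Ø).
It functions as the object of the preposition "for" of "voted", so the gap sits immediately after word 8 ("for").
Base order: Pablo has insisted a director voted for who after this auditor had applied for a memo recently that morning.

8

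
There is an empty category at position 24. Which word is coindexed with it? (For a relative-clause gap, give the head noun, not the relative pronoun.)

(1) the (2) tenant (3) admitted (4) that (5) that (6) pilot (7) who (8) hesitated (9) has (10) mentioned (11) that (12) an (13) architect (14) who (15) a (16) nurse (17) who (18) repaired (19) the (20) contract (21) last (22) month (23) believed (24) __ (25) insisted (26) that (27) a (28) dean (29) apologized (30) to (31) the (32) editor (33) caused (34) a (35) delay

The gap at 24 is the subject of "insisted", inside a relative clause.
The relative pronoun is "who" (word 14); it is bound by the head noun immediately before it.
Its filler is the head noun "architect", at word 13.

13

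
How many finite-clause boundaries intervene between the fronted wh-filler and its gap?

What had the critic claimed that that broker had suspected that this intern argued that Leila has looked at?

3

"what" is extracted from the PP object of "looked".
Boundaries crossed, outermost first: [that], [that], [that] — 3 in total.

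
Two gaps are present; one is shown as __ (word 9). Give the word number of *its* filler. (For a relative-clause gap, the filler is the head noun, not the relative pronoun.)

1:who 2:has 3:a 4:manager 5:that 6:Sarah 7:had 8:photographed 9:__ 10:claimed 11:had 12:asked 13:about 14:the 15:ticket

4

The marked gap is inside the relative clause, the direct object of "photographed".
Its filler is the head noun "manager" (via "that"), at word 4.
(The other dependency links word 1 to a gap after word 10.)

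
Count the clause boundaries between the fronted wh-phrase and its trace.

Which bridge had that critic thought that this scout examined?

1

"which bridge" is extracted from the object of "examined".
Boundaries crossed, outermost first: [that] — 1 in total.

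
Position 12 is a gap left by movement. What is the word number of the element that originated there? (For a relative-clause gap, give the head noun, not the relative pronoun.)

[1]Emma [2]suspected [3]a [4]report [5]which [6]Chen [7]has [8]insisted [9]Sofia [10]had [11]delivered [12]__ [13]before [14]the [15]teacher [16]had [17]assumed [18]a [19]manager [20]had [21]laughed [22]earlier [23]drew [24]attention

The gap at 12 is the object of "delivered", inside a relative clause.
The relative pronoun is "which" (word 5); it is bound by the head noun immediately before it.
Its filler is the head noun "report", at word 4.

4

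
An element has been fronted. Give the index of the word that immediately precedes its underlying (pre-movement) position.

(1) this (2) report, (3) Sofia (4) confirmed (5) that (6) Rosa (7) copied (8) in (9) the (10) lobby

7

The displaced element is "this report" (word 2).
It is linked across 1 clause boundary (that).
It functions as the direct object of "copied", so the gap sits immediately after word 7 ("copied").
Base order: Sofia confirmed that Rosa copied this report in the lobby.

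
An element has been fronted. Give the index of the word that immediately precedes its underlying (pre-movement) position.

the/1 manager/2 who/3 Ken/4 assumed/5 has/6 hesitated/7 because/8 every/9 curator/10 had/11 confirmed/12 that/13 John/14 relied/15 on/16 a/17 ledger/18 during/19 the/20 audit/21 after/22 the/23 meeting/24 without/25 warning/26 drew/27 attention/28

The displaced element is "the manager" (word 2).
It is linked across 1 clause boundary (Ø).
It functions as the subject of "hesitated", so the gap sits immediately after word 5 ("assumed").
Base order: Ken assumed that the manager has hesitated because every curator had confirmed that John relied on a ledger during the audit after the meeting without warning.

5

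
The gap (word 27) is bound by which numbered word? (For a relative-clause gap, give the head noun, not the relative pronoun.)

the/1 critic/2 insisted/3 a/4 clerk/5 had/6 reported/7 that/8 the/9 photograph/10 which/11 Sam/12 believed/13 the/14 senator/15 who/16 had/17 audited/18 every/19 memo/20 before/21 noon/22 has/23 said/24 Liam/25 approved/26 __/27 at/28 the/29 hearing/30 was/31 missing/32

10

The gap at 27 is the object of "approved", inside a relative clause.
The relative pronoun is "which" (word 11); it is bound by the head noun immediately before it.
Its filler is the head noun "photograph", at word 10.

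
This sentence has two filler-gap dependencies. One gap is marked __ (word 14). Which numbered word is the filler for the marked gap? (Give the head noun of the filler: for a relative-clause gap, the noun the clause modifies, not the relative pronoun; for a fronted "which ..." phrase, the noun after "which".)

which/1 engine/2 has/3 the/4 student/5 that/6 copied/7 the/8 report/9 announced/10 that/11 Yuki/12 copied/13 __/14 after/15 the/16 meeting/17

The marked gap is the direct object of "copied".
Its filler is the fronted wh-phrase "which engine", at word 2.
(The other dependency links word 5 to a gap after word 6.)

2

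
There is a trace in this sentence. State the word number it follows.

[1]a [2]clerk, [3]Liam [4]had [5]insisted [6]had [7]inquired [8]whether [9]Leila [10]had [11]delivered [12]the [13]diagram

5

The displaced element is "a clerk" (word 2).
It is linked across 1 clause boundary (Ø).
It functions as the subject of "inquired", so the gap sits immediately after word 5 ("insisted").
Base order: Liam had insisted that a clerk had inquired whether Leila had delivered the diagram.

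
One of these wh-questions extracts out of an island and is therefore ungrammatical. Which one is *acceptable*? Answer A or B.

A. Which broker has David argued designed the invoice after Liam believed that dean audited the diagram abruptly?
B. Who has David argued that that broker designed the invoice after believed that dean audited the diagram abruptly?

In B, the wh-phrase is extracted from inside an adjunct island (introduced by "after"), which blocks movement.
In A, the extraction path crosses only that-complement boundaries, which are transparent.
So A is grammatical.

A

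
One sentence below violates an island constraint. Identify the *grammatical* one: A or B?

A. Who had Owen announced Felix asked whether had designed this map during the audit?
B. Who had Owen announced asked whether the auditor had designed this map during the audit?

B

In A, the wh-phrase is extracted from inside a wh-island (introduced by "whether"), which blocks movement.
In B, the extraction path crosses only that-complement boundaries, which are transparent.
So B is grammatical.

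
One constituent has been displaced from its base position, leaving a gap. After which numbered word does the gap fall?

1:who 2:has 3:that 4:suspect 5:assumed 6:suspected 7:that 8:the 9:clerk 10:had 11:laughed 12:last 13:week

5

The displaced element is "who" (word 1).
It is linked across 1 clause boundary (Ø).
It functions as the subject of "suspected", so the gap sits immediately after word 5 ("assumed").
Base order: That suspect has assumed that who suspected that the clerk had laughed last week.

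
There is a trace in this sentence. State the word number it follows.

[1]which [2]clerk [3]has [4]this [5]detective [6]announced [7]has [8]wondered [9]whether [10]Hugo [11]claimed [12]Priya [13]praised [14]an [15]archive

6

The displaced element is "which clerk" (word 2).
It is linked across 1 clause boundary (Ø).
It functions as the subject of "wondered", so the gap sits immediately after word 6 ("announced").
Base order: This detective has announced that which clerk has wondered whether Hugo claimed Priya praised an archive.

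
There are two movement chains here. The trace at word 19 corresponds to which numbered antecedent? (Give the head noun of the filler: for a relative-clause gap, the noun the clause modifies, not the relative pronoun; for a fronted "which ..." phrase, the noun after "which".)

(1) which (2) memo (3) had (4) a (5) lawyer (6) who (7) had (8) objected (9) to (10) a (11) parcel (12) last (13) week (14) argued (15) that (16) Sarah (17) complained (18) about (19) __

The marked gap is the object of the preposition "about" of "complained".
Its filler is the fronted wh-phrase "which memo", at word 2.
(The other dependency links word 5 to a gap after word 6.)

2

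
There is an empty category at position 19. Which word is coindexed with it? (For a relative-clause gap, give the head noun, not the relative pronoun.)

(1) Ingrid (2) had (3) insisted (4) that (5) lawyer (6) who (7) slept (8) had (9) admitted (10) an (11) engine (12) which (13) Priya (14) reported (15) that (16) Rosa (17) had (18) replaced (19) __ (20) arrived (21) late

The gap at 19 is the object of "replaced", inside a relative clause.
The relative pronoun is "which" (word 12); it is bound by the head noun immediately before it.
Its filler is the head noun "engine", at word 11.

11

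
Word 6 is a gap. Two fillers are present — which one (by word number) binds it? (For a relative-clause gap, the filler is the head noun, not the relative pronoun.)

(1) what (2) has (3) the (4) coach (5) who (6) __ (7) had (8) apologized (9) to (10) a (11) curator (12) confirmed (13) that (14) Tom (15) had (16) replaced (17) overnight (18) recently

4

The marked gap is inside the relative clause, the subject of "apologized".
Its filler is the head noun "coach" (via "who"), at word 4.
(The other dependency links word 1 to a gap after word 16.)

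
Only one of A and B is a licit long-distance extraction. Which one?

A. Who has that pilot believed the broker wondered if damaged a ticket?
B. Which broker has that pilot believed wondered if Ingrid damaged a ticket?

B

In A, the wh-phrase is extracted from inside a wh-island (introduced by "if"), which blocks movement.
In B, the extraction path crosses only that-complement boundaries, which are transparent.
So B is grammatical.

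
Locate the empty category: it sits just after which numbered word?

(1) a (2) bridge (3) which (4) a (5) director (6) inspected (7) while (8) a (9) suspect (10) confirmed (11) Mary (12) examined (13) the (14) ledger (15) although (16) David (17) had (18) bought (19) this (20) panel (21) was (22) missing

The displaced element is "a bridge" (word 2).
It functions as the direct object of "inspected", so the gap sits immediately after word 6 ("inspected").
Base order: A director inspected a bridge while a suspect confirmed Mary examined the ledger although David had bought this panel.

6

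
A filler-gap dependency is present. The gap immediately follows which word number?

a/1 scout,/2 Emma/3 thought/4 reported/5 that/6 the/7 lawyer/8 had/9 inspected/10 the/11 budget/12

The displaced element is "a scout" (word 2).
It is linked across 1 clause boundary (Ø).
It functions as the subject of "reported", so the gap sits immediately after word 4 ("thought").
Base order: Emma thought a scout reported that the lawyer had inspected the budget.

4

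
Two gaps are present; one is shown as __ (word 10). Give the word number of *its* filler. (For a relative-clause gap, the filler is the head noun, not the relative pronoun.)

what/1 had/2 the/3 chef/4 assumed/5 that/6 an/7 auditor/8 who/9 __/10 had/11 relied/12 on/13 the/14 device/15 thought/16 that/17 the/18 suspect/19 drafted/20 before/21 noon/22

The marked gap is inside the relative clause, the subject of "relied".
Its filler is the head noun "auditor" (via "who"), at word 8.
(The other dependency links word 1 to a gap after word 20.)

8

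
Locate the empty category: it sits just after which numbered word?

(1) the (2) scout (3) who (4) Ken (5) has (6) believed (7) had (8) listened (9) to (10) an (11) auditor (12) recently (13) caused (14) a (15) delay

6

The displaced element is "the scout" (word 2).
It is linked across 1 clause boundary (Ø).
It functions as the subject of "listened", so the gap sits immediately after word 6 ("believed").
Base order: Ken has believed that the scout had listened to an auditor recently.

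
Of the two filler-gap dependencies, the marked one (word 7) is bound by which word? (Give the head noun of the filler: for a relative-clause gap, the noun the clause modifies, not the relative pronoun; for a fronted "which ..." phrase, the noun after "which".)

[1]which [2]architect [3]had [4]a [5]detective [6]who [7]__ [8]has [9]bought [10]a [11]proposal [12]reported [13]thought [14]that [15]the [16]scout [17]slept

5

The marked gap is inside the relative clause, the subject of "bought".
Its filler is the head noun "detective" (via "who"), at word 5.
(The other dependency links word 2 to a gap after word 12.)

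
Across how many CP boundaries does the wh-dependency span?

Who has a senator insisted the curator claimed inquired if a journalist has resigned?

"who" is extracted from the subject of "inquired".
Boundaries crossed, outermost first: [Ø], [Ø] — 2 in total.

2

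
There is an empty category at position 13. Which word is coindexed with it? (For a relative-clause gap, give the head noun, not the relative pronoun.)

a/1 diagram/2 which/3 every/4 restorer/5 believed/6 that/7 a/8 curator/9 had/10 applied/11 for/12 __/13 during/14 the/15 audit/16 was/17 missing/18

The gap at 13 is the prepositional object of "applied", inside a relative clause.
The relative pronoun is "which" (word 3); it is bound by the head noun immediately before it.
Its filler is the head noun "diagram", at word 2.

2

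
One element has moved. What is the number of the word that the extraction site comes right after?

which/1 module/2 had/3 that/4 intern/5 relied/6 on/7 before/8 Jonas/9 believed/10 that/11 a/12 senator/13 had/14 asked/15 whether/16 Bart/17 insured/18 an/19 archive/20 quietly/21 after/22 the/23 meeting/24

7

The displaced element is "which module" (word 2).
It functions as the object of the preposition "on" of "relied", so the gap sits immediately after word 7 ("on").
Base order: That intern had relied on which module before Jonas believed that a senator had asked whether Bart insured an archive quietly after the meeting.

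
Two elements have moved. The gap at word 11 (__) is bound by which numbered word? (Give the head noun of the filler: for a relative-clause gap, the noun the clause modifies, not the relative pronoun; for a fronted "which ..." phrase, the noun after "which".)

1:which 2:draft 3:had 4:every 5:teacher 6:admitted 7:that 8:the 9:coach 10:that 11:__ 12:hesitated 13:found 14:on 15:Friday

The marked gap is inside the relative clause, the subject of "hesitated".
Its filler is the head noun "coach" (via "that"), at word 9.
(The other dependency links word 2 to a gap after word 13.)

9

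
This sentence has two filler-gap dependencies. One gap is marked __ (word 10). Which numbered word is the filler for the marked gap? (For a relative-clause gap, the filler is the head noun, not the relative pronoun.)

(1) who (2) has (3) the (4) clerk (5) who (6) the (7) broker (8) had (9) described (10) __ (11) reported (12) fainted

4

The marked gap is inside the relative clause, the direct object of "described".
Its filler is the head noun "clerk" (via "who"), at word 4.
(The other dependency links word 1 to a gap after word 11.)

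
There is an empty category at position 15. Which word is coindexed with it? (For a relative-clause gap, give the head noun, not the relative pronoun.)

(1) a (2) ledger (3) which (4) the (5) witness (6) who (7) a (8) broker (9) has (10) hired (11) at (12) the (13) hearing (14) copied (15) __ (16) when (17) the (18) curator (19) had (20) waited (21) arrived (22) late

2

The gap at 15 is the object of "copied", inside a relative clause.
The relative pronoun is "which" (word 3); it is bound by the head noun immediately before it.
Its filler is the head noun "ledger", at word 2.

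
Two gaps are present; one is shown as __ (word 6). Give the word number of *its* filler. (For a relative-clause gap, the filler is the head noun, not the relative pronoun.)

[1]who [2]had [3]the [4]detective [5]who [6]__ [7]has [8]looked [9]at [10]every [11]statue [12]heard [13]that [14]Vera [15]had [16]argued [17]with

4

The marked gap is inside the relative clause, the subject of "looked".
Its filler is the head noun "detective" (via "who"), at word 4.
(The other dependency links word 1 to a gap after word 17.)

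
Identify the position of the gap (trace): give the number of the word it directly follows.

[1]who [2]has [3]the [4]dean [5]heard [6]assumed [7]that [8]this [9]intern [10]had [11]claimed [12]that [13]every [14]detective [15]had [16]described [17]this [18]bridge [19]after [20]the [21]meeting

The displaced element is "who" (word 1).
It is linked across 1 clause boundary (Ø).
It functions as the subject of "assumed", so the gap sits immediately after word 5 ("heard").
Base order: The dean has heard who assumed that this intern had claimed that every detective had described this bridge after the meeting.

5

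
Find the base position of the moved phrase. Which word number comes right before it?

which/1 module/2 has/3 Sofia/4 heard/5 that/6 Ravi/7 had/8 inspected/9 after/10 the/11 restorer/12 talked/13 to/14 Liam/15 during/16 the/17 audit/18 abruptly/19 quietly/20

9

The displaced element is "which module" (word 2).
It is linked across 1 clause boundary (that).
It functions as the direct object of "inspected", so the gap sits immediately after word 9 ("inspected").
Base order: Sofia has heard that Ravi had inspected which module after the restorer talked to Liam during the audit abruptly quietly.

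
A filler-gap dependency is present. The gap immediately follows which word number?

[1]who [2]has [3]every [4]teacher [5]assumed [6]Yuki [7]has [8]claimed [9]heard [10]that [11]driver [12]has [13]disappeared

8

The displaced element is "who" (word 1).
It is linked across 2 clause boundaries (Ø → Ø).
It functions as the subject of "heard", so the gap sits immediately after word 8 ("claimed").
Base order: Every teacher has assumed Yuki has claimed that who heard that driver has disappeared.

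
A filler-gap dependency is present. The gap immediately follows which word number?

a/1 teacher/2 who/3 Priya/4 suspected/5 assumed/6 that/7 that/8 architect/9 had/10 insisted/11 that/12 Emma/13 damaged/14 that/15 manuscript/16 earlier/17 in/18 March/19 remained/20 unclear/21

5

The displaced element is "a teacher" (word 2).
It is linked across 1 clause boundary (Ø).
It functions as the subject of "assumed", so the gap sits immediately after word 5 ("suspected").
Base order: Priya suspected that a teacher assumed that that architect had insisted that Emma damaged that manuscript earlier in March.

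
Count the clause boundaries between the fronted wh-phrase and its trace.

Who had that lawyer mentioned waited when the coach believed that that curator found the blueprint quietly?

1

"who" is extracted from the subject of "waited".
Boundaries crossed, outermost first: [Ø] — 1 in total.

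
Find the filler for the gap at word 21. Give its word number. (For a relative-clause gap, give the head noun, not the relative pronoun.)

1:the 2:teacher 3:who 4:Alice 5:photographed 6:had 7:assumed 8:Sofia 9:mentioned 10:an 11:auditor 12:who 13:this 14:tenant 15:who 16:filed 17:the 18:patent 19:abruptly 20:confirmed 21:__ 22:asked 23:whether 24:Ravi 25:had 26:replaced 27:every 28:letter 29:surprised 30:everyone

The gap at 21 is the subject of "asked", inside a relative clause.
The relative pronoun is "who" (word 12); it is bound by the head noun immediately before it.
Its filler is the head noun "auditor", at word 11.

11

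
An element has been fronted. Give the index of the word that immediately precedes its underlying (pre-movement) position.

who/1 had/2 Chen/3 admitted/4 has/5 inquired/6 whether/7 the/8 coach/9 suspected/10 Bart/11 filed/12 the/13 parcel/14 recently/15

4

The displaced element is "who" (word 1).
It is linked across 1 clause boundary (Ø).
It functions as the subject of "inquired", so the gap sits immediately after word 4 ("admitted").
Base order: Chen had admitted who has inquired whether the coach suspected Bart filed the parcel recently.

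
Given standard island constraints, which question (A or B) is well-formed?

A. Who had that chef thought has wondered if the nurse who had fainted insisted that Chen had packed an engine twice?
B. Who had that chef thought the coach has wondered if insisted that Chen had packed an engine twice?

A

In B, the wh-phrase is extracted from inside a wh-island (introduced by "if"), which blocks movement.
In A, the extraction path crosses only that-complement boundaries, which are transparent.
So A is grammatical.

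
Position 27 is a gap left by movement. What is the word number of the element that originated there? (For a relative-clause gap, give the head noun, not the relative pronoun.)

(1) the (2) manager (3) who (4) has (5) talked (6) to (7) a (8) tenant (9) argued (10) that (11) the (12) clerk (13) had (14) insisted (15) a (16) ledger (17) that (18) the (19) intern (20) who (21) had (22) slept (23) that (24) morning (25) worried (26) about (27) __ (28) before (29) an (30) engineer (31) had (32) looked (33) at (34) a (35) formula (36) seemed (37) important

The gap at 27 is the prepositional object of "worried", inside a relative clause.
The relative pronoun is "that" (word 17); it is bound by the head noun immediately before it.
Its filler is the head noun "ledger", at word 16.

16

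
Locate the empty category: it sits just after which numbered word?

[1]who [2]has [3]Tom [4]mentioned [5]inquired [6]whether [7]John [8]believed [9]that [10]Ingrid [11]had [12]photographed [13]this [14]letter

The displaced element is "who" (word 1).
It is linked across 1 clause boundary (Ø).
It functions as the subject of "inquired", so the gap sits immediately after word 4 ("mentioned").
Base order: Tom has mentioned that who inquired whether John believed that Ingrid had photographed this letter.

4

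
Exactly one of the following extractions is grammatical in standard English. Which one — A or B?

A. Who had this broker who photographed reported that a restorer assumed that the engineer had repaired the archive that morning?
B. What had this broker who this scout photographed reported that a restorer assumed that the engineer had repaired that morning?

In A, the wh-phrase is extracted from inside a complex-NP island (relative clause) (introduced by "who"), which blocks movement.
In B, the extraction path crosses only that-complement boundaries, which are transparent.
So B is grammatical.

B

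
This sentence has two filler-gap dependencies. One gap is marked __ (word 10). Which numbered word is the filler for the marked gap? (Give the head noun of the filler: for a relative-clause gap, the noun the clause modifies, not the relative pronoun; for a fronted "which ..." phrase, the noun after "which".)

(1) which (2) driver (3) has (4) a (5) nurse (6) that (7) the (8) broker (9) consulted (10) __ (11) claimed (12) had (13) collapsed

5

The marked gap is inside the relative clause, the direct object of "consulted".
Its filler is the head noun "nurse" (via "that"), at word 5.
(The other dependency links word 2 to a gap after word 11.)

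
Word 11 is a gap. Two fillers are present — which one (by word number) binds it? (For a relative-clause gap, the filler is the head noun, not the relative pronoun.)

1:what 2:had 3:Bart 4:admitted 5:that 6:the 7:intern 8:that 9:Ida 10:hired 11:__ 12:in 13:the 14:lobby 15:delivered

7

The marked gap is inside the relative clause, the direct object of "hired".
Its filler is the head noun "intern" (via "that"), at word 7.
(The other dependency links word 1 to a gap after word 15.)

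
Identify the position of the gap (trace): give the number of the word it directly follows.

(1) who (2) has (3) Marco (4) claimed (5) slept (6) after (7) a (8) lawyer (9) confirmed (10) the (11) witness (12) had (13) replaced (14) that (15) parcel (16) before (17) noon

The displaced element is "who" (word 1).
It is linked across 1 clause boundary (Ø).
It functions as the subject of "slept", so the gap sits immediately after word 4 ("claimed").
Base order: Marco has claimed who slept after a lawyer confirmed the witness had replaced that parcel before noon.

4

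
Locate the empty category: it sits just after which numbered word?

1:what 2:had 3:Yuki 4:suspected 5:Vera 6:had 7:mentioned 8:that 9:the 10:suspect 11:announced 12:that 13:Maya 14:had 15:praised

The displaced element is "what" (word 1).
It is linked across 3 clause boundaries (Ø → that → that).
It functions as the direct object of "praised", so the gap sits immediately after word 15 ("praised").
Base order: Yuki had suspected Vera had mentioned that the suspect announced that Maya had praised what.

15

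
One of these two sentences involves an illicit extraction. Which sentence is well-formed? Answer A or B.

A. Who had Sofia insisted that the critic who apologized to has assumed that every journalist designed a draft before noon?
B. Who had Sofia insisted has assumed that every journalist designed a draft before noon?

In A, the wh-phrase is extracted from inside a complex-NP island (relative clause) (introduced by "who"), which blocks movement.
In B, the extraction path crosses only that-complement boundaries, which are transparent.
So B is grammatical.

B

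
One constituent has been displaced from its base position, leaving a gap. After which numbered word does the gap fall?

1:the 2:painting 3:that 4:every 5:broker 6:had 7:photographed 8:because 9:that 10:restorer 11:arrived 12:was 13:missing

The displaced element is "the painting" (word 2).
It functions as the direct object of "photographed", so the gap sits immediately after word 7 ("photographed").
Base order: Every broker had photographed the painting because that restorer arrived.

7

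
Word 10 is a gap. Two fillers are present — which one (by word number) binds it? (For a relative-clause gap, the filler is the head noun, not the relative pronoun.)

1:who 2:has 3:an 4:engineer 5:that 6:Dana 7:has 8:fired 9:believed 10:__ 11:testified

1

The marked gap is the subject of "testified".
Its filler is the fronted wh-phrase "who", at word 1.
(The other dependency links word 4 to a gap after word 8.)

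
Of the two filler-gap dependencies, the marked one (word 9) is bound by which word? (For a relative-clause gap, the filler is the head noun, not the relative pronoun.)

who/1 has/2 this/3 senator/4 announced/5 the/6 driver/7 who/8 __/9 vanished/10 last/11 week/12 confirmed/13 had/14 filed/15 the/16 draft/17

7

The marked gap is inside the relative clause, the subject of "vanished".
Its filler is the head noun "driver" (via "who"), at word 7.
(The other dependency links word 1 to a gap after word 13.)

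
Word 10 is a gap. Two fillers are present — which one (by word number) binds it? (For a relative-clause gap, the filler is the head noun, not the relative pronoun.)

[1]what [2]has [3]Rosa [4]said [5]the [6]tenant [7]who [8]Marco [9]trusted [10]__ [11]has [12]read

6

The marked gap is inside the relative clause, the direct object of "trusted".
Its filler is the head noun "tenant" (via "who"), at word 6.
(The other dependency links word 1 to a gap after word 12.)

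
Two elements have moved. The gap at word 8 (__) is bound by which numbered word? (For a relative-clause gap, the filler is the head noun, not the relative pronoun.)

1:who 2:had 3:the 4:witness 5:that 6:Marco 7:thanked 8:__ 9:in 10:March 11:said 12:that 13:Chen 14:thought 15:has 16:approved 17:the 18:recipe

4

The marked gap is inside the relative clause, the direct object of "thanked".
Its filler is the head noun "witness" (via "that"), at word 4.
(The other dependency links word 1 to a gap after word 14.)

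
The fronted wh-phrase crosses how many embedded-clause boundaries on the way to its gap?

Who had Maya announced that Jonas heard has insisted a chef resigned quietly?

2

"who" is extracted from the subject of "insisted".
Boundaries crossed, outermost first: [that], [Ø] — 2 in total.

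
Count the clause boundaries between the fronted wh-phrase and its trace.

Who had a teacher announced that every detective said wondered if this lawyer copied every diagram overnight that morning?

"who" is extracted from the subject of "wondered".
Boundaries crossed, outermost first: [that], [Ø] — 2 in total.

2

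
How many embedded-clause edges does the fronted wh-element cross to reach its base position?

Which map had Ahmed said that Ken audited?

"which map" is extracted from the object of "audited".
Boundaries crossed, outermost first: [that] — 1 in total.

1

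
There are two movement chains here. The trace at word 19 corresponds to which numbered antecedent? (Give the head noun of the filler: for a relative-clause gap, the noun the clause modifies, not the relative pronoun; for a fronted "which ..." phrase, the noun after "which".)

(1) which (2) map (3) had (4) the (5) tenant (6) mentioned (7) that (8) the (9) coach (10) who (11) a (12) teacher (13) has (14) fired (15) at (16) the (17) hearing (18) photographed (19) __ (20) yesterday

The marked gap is the direct object of "photographed".
Its filler is the fronted wh-phrase "which map", at word 2.
(The other dependency links word 9 to a gap after word 14.)

2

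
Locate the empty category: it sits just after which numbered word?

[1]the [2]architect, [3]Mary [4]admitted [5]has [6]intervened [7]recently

The displaced element is "the architect" (word 2).
It is linked across 1 clause boundary (Ø).
It functions as the subject of "intervened", so the gap sits immediately after word 4 ("admitted").
Base order: Mary admitted the architect has intervened recently.

4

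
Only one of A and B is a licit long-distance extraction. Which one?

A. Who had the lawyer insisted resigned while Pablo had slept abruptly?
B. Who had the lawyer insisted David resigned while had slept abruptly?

In B, the wh-phrase is extracted from inside an adjunct island (introduced by "while"), which blocks movement.
In A, the extraction path crosses only that-complement boundaries, which are transparent.
So A is grammatical.

A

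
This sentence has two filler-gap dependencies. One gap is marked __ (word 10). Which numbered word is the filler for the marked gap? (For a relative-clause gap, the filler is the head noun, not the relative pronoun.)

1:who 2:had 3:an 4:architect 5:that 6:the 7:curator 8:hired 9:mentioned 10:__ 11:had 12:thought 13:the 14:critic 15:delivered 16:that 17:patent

The marked gap is the subject of "thought".
Its filler is the fronted wh-phrase "who", at word 1.
(The other dependency links word 4 to a gap after word 8.)

1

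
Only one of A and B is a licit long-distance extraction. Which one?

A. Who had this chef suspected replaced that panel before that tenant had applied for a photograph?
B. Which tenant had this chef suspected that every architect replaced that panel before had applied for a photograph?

A

In B, the wh-phrase is extracted from inside an adjunct island (introduced by "before"), which blocks movement.
In A, the extraction path crosses only that-complement boundaries, which are transparent.
So A is grammatical.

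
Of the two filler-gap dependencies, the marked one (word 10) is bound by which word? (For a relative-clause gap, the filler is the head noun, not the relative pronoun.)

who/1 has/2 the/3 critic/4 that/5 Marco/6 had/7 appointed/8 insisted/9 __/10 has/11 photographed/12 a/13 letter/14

The marked gap is the subject of "photographed".
Its filler is the fronted wh-phrase "who", at word 1.
(The other dependency links word 4 to a gap after word 8.)

1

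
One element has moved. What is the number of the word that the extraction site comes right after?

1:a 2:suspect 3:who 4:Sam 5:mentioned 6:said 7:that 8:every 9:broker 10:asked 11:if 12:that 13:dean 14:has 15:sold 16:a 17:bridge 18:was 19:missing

The displaced element is "a suspect" (word 2).
It is linked across 1 clause boundary (Ø).
It functions as the subject of "said", so the gap sits immediately after word 5 ("mentioned").
Base order: Sam mentioned that a suspect said that every broker asked if that dean has sold a bridge.

5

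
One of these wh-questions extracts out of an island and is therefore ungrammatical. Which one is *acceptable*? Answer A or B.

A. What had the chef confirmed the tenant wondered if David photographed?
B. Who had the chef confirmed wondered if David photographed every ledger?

In A, the wh-phrase is extracted from inside a wh-island (introduced by "if"), which blocks movement.
In B, the extraction path crosses only that-complement boundaries, which are transparent.
So B is grammatical.

B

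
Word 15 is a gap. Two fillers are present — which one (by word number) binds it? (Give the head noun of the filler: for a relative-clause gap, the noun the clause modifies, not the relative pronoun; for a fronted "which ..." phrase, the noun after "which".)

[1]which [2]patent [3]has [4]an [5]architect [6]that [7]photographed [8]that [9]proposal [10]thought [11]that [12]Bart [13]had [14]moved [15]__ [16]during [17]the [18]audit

2

The marked gap is the direct object of "moved".
Its filler is the fronted wh-phrase "which patent", at word 2.
(The other dependency links word 5 to a gap after word 6.)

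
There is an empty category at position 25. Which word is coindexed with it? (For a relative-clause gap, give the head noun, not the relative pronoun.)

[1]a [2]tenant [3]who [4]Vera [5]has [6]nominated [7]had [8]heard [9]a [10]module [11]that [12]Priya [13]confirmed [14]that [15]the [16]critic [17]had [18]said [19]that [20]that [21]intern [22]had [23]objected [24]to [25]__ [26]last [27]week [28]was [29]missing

10

The gap at 25 is the prepositional object of "objected", inside a relative clause.
The relative pronoun is "that" (word 11); it is bound by the head noun immediately before it.
Its filler is the head noun "module", at word 10.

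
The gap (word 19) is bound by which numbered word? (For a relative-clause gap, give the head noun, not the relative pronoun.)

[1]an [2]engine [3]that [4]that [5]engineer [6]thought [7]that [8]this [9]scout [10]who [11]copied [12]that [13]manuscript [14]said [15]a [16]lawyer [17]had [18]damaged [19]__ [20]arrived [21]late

2

The gap at 19 is the object of "damaged", inside a relative clause.
The relative pronoun is "that" (word 3); it is bound by the head noun immediately before it.
Its filler is the head noun "engine", at word 2.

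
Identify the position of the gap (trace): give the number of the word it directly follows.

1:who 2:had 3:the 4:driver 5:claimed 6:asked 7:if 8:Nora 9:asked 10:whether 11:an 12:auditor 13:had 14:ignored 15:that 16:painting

The displaced element is "who" (word 1).
It is linked across 1 clause boundary (Ø).
It functions as the subject of "asked", so the gap sits immediately after word 5 ("claimed").
Base order: The driver had claimed that who asked if Nora asked whether an auditor had ignored that painting.

5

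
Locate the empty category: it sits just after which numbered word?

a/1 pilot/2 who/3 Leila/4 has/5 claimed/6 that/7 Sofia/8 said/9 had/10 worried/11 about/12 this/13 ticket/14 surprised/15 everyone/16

9

The displaced element is "a pilot" (word 2).
It is linked across 2 clause boundaries (that → Ø).
It functions as the subject of "worried", so the gap sits immediately after word 9 ("said").
Base order: Leila has claimed that Sofia said a pilot had worried about this ticket.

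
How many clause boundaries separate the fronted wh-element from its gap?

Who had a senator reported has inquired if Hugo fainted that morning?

"who" is extracted from the subject of "inquired".
Boundaries crossed, outermost first: [Ø] — 1 in total.

1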